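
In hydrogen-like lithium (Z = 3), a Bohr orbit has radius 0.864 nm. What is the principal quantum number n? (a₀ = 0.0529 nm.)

r_n = n²a₀/Z ⇒ n² = rZ/a₀ = 0.864 × 3 / 0.0529 ≈ 49.00
n = 7

7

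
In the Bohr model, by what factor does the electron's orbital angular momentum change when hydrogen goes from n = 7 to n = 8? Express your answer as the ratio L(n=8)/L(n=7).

L = nℏ depends only on n, so L ∝ n.
L(n=8)/L(n=7) = (8/7)^1 = 8/7

8/7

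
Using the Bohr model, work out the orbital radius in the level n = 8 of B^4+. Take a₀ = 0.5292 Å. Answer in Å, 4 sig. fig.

r_n = n²a₀/Z = 8² × 0.5292 / 5
    = 64 × 0.5292 / 5 = 6.774 Å

6.774 Å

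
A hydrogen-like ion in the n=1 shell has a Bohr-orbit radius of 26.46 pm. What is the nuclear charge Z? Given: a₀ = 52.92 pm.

2

r_n = n²a₀/Z ⇒ Z = n²a₀/r = 1² × 52.92 / 26.46 ≈ 2.00
Z = 2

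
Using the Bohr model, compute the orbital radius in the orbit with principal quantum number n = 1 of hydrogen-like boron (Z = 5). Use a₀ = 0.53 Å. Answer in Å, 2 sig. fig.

0.11 Å

r_n = n²a₀/Z = 1² × 0.53 / 5
    = 1 × 0.53 / 5 = 0.11 Å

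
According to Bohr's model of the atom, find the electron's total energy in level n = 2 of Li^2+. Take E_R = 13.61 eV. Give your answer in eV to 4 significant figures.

-30.62 eV

E_n = −E_R·Z²/n² = −13.61 × 3²/2² = -30.62 eV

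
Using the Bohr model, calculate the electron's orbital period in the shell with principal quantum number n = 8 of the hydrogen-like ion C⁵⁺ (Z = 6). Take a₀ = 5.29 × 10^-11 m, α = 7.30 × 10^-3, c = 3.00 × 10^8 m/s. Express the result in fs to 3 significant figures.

2.16 fs

r = n²a₀/Z = 8²·5.29 × 10^-11/6 = 5.64 × 10^-10 m
v = Zαc/n = 6·0.00730·3.00 × 10^8/8 = 1.64 × 10^6 m/s
T = 2πr/v = 2.16 × 10^-15 s = 2.16 fs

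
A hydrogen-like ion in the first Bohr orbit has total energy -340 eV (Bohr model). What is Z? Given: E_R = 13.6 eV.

E_n = −E_R Z²/n² ⇒ Z² = −E_n n²/E_R = 340 × 1² / 13.6 ≈ 25.00
Z = 5

5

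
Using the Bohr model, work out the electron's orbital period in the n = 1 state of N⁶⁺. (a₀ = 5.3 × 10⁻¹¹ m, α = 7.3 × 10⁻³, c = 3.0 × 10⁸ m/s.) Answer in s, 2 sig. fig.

3.1 × 10⁻¹⁸ s

r = n²a₀/Z = 1²·5.3 × 10⁻¹¹/7 = 7.6 × 10⁻¹² m
v = Zαc/n = 7·0.0073·3.0 × 10⁸/1 = 1.5 × 10⁷ m/s
T = 2πr/v = 3.1 × 10⁻¹⁸ s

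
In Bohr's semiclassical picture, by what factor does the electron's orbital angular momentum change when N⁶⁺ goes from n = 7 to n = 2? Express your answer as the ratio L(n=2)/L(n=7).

L = nℏ depends only on n, so L ∝ n.
L(n=2)/L(n=7) = (2/7)^1 = 2/7

2/7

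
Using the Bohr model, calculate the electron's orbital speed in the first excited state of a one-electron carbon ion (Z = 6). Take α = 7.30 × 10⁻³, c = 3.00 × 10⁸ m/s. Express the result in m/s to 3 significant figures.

v_n = Zαc/n = 6 × 0.00730 × 3.00 × 10⁸ / 2
    = 6.57 × 10⁶ m/s

6.57 × 10⁶ m/s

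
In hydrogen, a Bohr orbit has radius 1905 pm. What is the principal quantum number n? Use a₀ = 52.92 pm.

6

r_n = n²a₀/Z ⇒ n² = rZ/a₀ = 1905 × 1 / 52.92 ≈ 36.00
n = 6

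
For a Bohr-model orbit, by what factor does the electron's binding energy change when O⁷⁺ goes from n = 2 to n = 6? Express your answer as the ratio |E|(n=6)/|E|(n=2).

1/9

|E| ∝ Z^2 · n^-2; with Z fixed, |E| ∝ n^-2.
|E|(n=6)/|E|(n=2) = (6/2)^-2 = 1/9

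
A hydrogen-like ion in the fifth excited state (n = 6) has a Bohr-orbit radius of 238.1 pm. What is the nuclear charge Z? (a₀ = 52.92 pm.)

r_n = n²a₀/Z ⇒ Z = n²a₀/r = 6² × 52.92 / 238.1 ≈ 8.00
Z = 8

8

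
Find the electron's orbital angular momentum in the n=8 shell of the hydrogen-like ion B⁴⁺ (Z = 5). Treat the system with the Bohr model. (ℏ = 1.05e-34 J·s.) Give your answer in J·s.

L_n = nℏ = 8 × 1.05e-34 = 8.40e-34 J·s

8.40e-34 J·s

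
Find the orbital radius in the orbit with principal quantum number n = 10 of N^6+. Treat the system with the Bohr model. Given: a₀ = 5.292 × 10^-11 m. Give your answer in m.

7.560 × 10^-10 m

r_n = n²a₀/Z = 10² × 5.292 × 10^-11 / 7
    = 100 × 5.292 × 10^-11 / 7 = 7.560 × 10^-10 m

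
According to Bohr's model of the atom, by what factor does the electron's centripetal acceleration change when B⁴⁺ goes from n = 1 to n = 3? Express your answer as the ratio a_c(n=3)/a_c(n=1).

a_c ∝ Z^3 · n^-4; with Z fixed, a_c ∝ n^-4.
a_c(n=3)/a_c(n=1) = (3/1)^-4 = 1/81

1/81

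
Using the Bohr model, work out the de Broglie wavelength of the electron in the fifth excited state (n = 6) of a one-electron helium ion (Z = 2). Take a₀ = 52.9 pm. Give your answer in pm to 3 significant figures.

997 pm

The Bohr quantisation condition is nλ = 2πr_n.
r_n = n²a₀/Z = 952 pm
λ = 2πr_n/n = 2π·952/6 = 997 pm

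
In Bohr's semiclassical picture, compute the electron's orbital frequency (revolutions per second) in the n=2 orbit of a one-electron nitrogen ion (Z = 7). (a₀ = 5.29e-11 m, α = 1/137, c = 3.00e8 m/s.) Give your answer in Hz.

r = n²a₀/Z = 3.02e-11 m, v = Zαc/n = 7.66e6 m/s
f = v/(2πr) = 4.04e16 Hz

4.04e16 Hz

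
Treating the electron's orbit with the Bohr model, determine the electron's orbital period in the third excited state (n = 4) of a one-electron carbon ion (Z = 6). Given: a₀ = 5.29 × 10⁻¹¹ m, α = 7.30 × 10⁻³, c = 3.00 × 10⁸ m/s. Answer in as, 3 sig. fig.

r = n²a₀/Z = 4²·5.29 × 10⁻¹¹/6 = 1.41 × 10⁻¹⁰ m
v = Zαc/n = 6·0.00730·3.00 × 10⁸/4 = 3.29 × 10⁶ m/s
T = 2πr/v = 2.70 × 10⁻¹⁶ s = 270 as

270 as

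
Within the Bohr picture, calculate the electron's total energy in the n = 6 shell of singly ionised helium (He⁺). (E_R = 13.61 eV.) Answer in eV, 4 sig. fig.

-1.512 eV

E_n = −E_R·Z²/n² = −13.61 × 2²/6² = -1.512 eV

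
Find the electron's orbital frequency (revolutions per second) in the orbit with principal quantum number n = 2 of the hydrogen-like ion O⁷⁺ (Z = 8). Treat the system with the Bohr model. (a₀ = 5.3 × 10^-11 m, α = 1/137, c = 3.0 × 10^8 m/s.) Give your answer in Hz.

r = n²a₀/Z = 2.6 × 10^-11 m, v = Zαc/n = 8.8 × 10^6 m/s
f = v/(2πr) = 5.3 × 10^16 Hz

5.3 × 10^16 Hz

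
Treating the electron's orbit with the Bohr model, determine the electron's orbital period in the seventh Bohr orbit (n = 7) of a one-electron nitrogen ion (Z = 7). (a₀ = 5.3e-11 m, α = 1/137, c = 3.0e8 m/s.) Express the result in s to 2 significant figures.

1.1e-15 s

r = n²a₀/Z = 7²·5.3e-11/7 = 3.7e-10 m
v = Zαc/n = 7·0.0073·3.0e8/7 = 2.2e6 m/s
T = 2πr/v = 1.1e-15 s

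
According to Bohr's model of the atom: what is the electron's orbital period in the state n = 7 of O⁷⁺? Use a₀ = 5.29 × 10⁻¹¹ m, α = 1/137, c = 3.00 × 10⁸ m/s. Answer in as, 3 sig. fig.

r = n²a₀/Z = 7²·5.29 × 10⁻¹¹/8 = 3.24 × 10⁻¹⁰ m
v = Zαc/n = 8·0.00730·3.00 × 10⁸/7 = 2.50 × 10⁶ m/s
T = 2πr/v = 8.13 × 10⁻¹⁶ s = 813 as

813 as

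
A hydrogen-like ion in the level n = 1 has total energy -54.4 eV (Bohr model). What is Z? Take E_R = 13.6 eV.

E_n = −E_R Z²/n² ⇒ Z² = −E_n n²/E_R = 54.4 × 1² / 13.6 ≈ 4.00
Z = 2

2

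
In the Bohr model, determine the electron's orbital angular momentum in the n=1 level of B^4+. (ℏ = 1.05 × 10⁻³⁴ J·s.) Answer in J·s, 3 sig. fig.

L_n = nℏ = 1 × 1.05 × 10⁻³⁴ = 1.05 × 10⁻³⁴ J·s

1.05 × 10⁻³⁴ J·s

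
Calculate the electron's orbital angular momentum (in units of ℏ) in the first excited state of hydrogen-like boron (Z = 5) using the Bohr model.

2

L_n = nℏ, so L/ℏ = n = 2.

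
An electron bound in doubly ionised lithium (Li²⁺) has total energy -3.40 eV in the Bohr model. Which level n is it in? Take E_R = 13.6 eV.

E_n = −E_R Z²/n² ⇒ n² = E_R Z²/(−E_n) = 13.6 × 3² / 3.40 ≈ 36.00
n = 6

6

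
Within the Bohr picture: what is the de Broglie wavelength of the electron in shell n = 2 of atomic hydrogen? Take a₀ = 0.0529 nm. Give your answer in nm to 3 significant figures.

0.665 nm

The Bohr quantisation condition is nλ = 2πr_n.
r_n = n²a₀/Z = 0.212 nm
λ = 2πr_n/n = 2π·0.212/2 = 0.665 nm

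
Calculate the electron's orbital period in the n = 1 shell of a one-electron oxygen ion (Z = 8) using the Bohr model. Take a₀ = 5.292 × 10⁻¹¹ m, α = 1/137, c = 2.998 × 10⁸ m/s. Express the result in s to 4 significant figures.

r = n²a₀/Z = 1²·5.292 × 10⁻¹¹/8 = 6.615 × 10⁻¹² m
v = Zαc/n = 8·0.007299·2.998 × 10⁸/1 = 1.751 × 10⁷ m/s
T = 2πr/v = 2.374 × 10⁻¹⁸ s

2.374 × 10⁻¹⁸ s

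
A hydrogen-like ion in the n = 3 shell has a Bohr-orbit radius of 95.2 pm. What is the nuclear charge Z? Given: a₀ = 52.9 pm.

r_n = n²a₀/Z ⇒ Z = n²a₀/r = 3² × 52.9 / 95.2 ≈ 5.00
Z = 5

5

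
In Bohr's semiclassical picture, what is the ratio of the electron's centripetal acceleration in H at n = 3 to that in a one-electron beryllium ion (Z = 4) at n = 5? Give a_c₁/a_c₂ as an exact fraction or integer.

625/5184

a_c ∝ Z^3 · n^-4
a_c₁/a_c₂ = (1/4)^3 · (3/5)^-4 = 625/5184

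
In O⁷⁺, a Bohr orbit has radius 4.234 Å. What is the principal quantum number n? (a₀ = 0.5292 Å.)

r_n = n²a₀/Z ⇒ n² = rZ/a₀ = 4.234 × 8 / 0.5292 ≈ 64.01
n = 8

8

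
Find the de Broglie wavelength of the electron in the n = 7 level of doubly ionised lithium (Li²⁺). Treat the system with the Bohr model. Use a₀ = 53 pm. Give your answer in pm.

780 pm

The Bohr quantisation condition is nλ = 2πr_n.
r_n = n²a₀/Z = 870 pm
λ = 2πr_n/n = 2π·870/7 = 780 pm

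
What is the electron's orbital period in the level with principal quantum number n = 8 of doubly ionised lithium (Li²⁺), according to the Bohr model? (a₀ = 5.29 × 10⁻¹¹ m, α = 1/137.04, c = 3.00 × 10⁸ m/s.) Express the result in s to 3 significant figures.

8.64 × 10⁻¹⁵ s

r = n²a₀/Z = 8²·5.29 × 10⁻¹¹/3 = 1.13 × 10⁻⁹ m
v = Zαc/n = 3·0.00730·3.00 × 10⁸/8 = 8.21 × 10⁵ m/s
T = 2πr/v = 8.64 × 10⁻¹⁵ s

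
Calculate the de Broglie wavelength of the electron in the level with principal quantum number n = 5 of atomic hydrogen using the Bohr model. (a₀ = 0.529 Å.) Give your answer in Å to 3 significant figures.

16.6 Å

The Bohr quantisation condition is nλ = 2πr_n.
r_n = n²a₀/Z = 13.2 Å
λ = 2πr_n/n = 2π·13.2/5 = 16.6 Å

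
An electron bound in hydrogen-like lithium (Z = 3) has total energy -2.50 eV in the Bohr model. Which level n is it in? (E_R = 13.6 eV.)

7

E_n = −E_R Z²/n² ⇒ n² = E_R Z²/(−E_n) = 13.6 × 3² / 2.50 ≈ 48.96
n = 7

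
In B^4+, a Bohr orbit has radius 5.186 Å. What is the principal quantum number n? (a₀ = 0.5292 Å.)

r_n = n²a₀/Z ⇒ n² = rZ/a₀ = 5.186 × 5 / 0.5292 ≈ 49.00
n = 7

7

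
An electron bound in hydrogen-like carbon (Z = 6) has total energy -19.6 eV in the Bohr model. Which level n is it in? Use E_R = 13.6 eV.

5

E_n = −E_R Z²/n² ⇒ n² = E_R Z²/(−E_n) = 13.6 × 6² / 19.6 ≈ 24.98
n = 5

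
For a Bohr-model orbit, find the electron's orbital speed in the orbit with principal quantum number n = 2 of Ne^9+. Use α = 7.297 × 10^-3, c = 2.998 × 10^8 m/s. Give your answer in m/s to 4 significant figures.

1.094 × 10^7 m/s

v_n = Zαc/n = 10 × 0.007297 × 2.998 × 10^8 / 2
    = 1.094 × 10^7 m/s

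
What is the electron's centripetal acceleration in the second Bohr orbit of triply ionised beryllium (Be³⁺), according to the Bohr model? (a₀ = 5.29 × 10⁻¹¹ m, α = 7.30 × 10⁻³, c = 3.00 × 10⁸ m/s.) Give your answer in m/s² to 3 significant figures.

3.63 × 10²³ m/s²

r = n²a₀/Z = 5.29 × 10⁻¹¹ m, v = Zαc/n = 4.38 × 10⁶ m/s
a = v²/r = (4.38 × 10⁶)² / 5.29 × 10⁻¹¹ = 3.63 × 10²³ m/s²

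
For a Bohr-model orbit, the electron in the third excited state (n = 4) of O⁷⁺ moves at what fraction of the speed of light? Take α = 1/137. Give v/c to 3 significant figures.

0.0146

v_n = Zαc/n, so v/c = Zα/n = 8 × 0.00730 / 4 = 0.0146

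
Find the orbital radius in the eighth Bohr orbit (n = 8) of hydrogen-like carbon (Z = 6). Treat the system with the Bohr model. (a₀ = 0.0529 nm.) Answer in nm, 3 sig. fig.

0.564 nm

r_n = n²a₀/Z = 8² × 0.0529 / 6
    = 64 × 0.0529 / 6 = 0.564 nm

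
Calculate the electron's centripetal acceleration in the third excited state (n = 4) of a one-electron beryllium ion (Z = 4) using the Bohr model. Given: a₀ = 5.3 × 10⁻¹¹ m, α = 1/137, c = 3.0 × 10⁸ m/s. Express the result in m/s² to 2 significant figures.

2.3 × 10²² m/s²

r = n²a₀/Z = 2.1 × 10⁻¹⁰ m, v = Zαc/n = 2.2 × 10⁶ m/s
a = v²/r = (2.2 × 10⁶)² / 2.1 × 10⁻¹⁰ = 2.3 × 10²² m/s²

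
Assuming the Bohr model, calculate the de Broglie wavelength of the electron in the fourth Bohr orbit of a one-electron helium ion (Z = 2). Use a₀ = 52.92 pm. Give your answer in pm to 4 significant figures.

The Bohr quantisation condition is nλ = 2πr_n.
r_n = n²a₀/Z = 423.4 pm
λ = 2πr_n/n = 2π·423.4/4 = 665.0 pm

665.0 pm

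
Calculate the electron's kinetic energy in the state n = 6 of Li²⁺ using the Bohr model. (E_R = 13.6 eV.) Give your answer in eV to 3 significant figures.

For a Coulomb orbit the virial theorem gives K = −E_n.
E_n = −E_R·Z²/n², so K = E_R·Z²/n² = 13.6 × 3²/6² = 3.40 eV

3.40 eV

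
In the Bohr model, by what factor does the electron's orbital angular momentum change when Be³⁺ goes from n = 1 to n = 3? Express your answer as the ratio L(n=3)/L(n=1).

3

L = nℏ depends only on n, so L ∝ n.
L(n=3)/L(n=1) = (3/1)^1 = 3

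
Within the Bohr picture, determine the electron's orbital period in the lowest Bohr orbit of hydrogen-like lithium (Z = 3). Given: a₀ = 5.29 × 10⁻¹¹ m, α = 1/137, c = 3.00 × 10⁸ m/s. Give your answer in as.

r = n²a₀/Z = 1²·5.29 × 10⁻¹¹/3 = 1.76 × 10⁻¹¹ m
v = Zαc/n = 3·0.00730·3.00 × 10⁸/1 = 6.57 × 10⁶ m/s
T = 2πr/v = 1.69 × 10⁻¹⁷ s = 16.9 as

16.9 as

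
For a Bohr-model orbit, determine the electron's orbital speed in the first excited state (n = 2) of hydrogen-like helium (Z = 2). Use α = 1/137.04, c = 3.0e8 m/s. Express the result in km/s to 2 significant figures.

v_n = Zαc/n = 2 × 0.0073 × 3.0e8 / 2
    = 2200 km/s

2200 km/s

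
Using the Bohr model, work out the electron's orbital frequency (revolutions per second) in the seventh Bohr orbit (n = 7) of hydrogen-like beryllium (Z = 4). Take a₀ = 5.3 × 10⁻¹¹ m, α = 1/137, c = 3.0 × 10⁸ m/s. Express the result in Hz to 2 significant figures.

3.1 × 10¹⁴ Hz

r = n²a₀/Z = 6.5 × 10⁻¹⁰ m, v = Zαc/n = 1.3 × 10⁶ m/s
f = v/(2πr) = 3.1 × 10¹⁴ Hz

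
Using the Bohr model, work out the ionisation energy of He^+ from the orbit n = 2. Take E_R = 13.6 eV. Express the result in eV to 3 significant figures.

13.6 eV

E_n = −E_R·Z²/n² = −13.6 × 2²/2² eV = -13.6 eV
Ionisation energy = −E_n = 13.6 eV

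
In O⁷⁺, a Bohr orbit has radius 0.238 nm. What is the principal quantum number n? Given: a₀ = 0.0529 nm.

6

r_n = n²a₀/Z ⇒ n² = rZ/a₀ = 0.238 × 8 / 0.0529 ≈ 35.99
n = 6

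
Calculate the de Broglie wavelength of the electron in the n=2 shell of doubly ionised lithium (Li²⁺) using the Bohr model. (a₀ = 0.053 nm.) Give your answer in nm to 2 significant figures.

The Bohr quantisation condition is nλ = 2πr_n.
r_n = n²a₀/Z = 0.071 nm
λ = 2πr_n/n = 2π·0.071/2 = 0.22 nm

0.22 nm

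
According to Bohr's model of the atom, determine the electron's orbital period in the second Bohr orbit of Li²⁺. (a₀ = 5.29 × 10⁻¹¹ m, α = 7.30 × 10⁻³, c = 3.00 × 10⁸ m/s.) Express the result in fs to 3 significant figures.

0.135 fs

r = n²a₀/Z = 2²·5.29 × 10⁻¹¹/3 = 7.05 × 10⁻¹¹ m
v = Zαc/n = 3·0.00730·3.00 × 10⁸/2 = 3.29 × 10⁶ m/s
T = 2πr/v = 1.35 × 10⁻¹⁶ s = 0.135 fs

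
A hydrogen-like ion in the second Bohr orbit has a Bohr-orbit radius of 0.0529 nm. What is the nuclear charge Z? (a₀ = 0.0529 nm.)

r_n = n²a₀/Z ⇒ Z = n²a₀/r = 2² × 0.0529 / 0.0529 ≈ 4.00
Z = 4

4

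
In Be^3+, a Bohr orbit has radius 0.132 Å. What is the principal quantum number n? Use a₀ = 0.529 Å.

r_n = n²a₀/Z ⇒ n² = rZ/a₀ = 0.132 × 4 / 0.529 ≈ 1.00
n = 1

1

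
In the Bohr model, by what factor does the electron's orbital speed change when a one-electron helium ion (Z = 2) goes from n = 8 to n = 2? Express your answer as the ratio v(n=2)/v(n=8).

4

v ∝ Z^1 · n^-1; with Z fixed, v ∝ n^-1.
v(n=2)/v(n=8) = (2/8)^-1 = 4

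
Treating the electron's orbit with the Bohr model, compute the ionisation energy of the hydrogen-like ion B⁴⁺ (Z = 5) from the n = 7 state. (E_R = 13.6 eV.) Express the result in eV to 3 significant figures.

6.94 eV

E_n = −E_R·Z²/n² = −13.6 × 5²/7² eV = -6.94 eV
Ionisation energy = −E_n = 6.94 eV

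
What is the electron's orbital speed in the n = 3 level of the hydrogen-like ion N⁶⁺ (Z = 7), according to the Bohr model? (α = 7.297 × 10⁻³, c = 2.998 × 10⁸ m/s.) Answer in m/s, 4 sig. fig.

v_n = Zαc/n = 7 × 0.007297 × 2.998 × 10⁸ / 3
    = 5.104 × 10⁶ m/s

5.104 × 10⁶ m/s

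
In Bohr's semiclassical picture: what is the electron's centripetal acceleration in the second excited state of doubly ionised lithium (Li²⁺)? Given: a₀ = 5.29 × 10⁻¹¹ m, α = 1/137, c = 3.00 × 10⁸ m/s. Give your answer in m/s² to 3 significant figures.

r = n²a₀/Z = 1.59 × 10⁻¹⁰ m, v = Zαc/n = 2.19 × 10⁶ m/s
a = v²/r = (2.19 × 10⁶)² / 1.59 × 10⁻¹⁰ = 3.02 × 10²² m/s²

3.02 × 10²² m/s²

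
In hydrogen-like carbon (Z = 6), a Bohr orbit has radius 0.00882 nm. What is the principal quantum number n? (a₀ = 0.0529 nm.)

r_n = n²a₀/Z ⇒ n² = rZ/a₀ = 0.00882 × 6 / 0.0529 ≈ 1.00
n = 1

1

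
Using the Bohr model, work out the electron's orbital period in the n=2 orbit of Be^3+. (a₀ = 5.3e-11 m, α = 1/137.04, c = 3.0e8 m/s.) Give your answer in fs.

r = n²a₀/Z = 2²·5.3e-11/4 = 5.3e-11 m
v = Zαc/n = 4·0.0073·3.0e8/2 = 4.4e6 m/s
T = 2πr/v = 7.6e-17 s = 0.076 fs

0.076 fs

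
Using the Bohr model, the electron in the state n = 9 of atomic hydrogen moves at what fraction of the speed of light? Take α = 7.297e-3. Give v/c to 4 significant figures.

v_n = Zαc/n, so v/c = Zα/n = 1 × 0.007297 / 9 = 0.0008108

0.0008108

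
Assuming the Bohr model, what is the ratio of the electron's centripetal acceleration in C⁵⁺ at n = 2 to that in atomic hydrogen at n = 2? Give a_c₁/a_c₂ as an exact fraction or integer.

216

a_c ∝ Z^3 · n^-4
a_c₁/a_c₂ = (6/1)^3 · (2/2)^-4 = 216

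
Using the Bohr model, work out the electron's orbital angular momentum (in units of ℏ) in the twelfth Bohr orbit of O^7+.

12

L_n = nℏ, so L/ℏ = n = 12.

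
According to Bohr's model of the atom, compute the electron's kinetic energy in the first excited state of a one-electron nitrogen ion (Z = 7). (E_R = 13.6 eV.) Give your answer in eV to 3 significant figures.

For a Coulomb orbit the virial theorem gives K = −E_n.
E_n = −E_R·Z²/n², so K = E_R·Z²/n² = 13.6 × 7²/2² = 167 eV

167 eV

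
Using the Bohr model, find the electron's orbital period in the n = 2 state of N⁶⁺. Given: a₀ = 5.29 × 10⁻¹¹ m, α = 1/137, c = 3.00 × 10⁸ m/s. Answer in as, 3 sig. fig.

24.8 as

r = n²a₀/Z = 2²·5.29 × 10⁻¹¹/7 = 3.02 × 10⁻¹¹ m
v = Zαc/n = 7·0.00730·3.00 × 10⁸/2 = 7.66 × 10⁶ m/s
T = 2πr/v = 2.48 × 10⁻¹⁷ s = 24.8 as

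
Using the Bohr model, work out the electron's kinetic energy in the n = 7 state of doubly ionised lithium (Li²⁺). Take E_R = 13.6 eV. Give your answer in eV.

For a Coulomb orbit the virial theorem gives K = −E_n.
E_n = −E_R·Z²/n², so K = E_R·Z²/n² = 13.6 × 3²/7² = 2.50 eV

2.50 eV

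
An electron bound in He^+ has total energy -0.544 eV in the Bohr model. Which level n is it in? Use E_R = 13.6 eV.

E_n = −E_R Z²/n² ⇒ n² = E_R Z²/(−E_n) = 13.6 × 2² / 0.544 ≈ 100.00
n = 10

10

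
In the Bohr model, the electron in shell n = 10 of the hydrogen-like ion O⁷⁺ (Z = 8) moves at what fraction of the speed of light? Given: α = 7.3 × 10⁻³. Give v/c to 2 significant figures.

v_n = Zαc/n, so v/c = Zα/n = 8 × 0.0073 / 10 = 0.0058

0.0058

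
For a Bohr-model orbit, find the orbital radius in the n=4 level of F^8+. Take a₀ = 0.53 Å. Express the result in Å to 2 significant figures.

r_n = n²a₀/Z = 4² × 0.53 / 9
    = 16 × 0.53 / 9 = 0.94 Å

0.94 Å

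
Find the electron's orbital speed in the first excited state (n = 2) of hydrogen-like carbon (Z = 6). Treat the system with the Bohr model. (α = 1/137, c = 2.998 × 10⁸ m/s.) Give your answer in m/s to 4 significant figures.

6.565 × 10⁶ m/s

v_n = Zαc/n = 6 × 0.007299 × 2.998 × 10⁸ / 2
    = 6.565 × 10⁶ m/s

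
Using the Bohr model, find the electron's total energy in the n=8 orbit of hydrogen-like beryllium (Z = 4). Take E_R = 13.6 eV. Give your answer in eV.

-3.40 eV

E_n = −E_R·Z²/n² = −13.6 × 4²/8² = -3.40 eV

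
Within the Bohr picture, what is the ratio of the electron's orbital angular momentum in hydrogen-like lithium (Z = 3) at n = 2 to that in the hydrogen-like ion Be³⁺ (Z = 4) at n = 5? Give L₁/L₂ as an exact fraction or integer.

2/5

L = nℏ is independent of Z.
L₁/L₂ = n₁/n₂ = 2/5 = 2/5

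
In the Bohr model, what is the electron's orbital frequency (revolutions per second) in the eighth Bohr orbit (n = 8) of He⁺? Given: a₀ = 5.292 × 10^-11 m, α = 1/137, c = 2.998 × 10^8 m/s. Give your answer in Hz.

5.142 × 10^13 Hz

r = n²a₀/Z = 1.693 × 10^-9 m, v = Zαc/n = 5.471 × 10^5 m/s
f = v/(2πr) = 5.142 × 10^13 Hz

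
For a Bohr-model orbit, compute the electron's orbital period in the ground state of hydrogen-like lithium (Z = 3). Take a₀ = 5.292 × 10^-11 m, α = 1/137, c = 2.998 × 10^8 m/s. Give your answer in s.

r = n²a₀/Z = 1²·5.292 × 10^-11/3 = 1.764 × 10^-11 m
v = Zαc/n = 3·0.007299·2.998 × 10^8/1 = 6.565 × 10^6 m/s
T = 2πr/v = 1.688 × 10^-17 s

1.688 × 10^-17 s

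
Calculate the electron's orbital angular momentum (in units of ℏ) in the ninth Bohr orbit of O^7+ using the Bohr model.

L_n = nℏ, so L/ℏ = n = 9.

9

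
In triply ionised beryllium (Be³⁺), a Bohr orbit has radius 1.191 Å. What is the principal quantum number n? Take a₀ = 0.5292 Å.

r_n = n²a₀/Z ⇒ n² = rZ/a₀ = 1.191 × 4 / 0.5292 ≈ 9.00
n = 3

3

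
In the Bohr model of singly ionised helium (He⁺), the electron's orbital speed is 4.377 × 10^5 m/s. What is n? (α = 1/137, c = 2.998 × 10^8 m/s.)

10

v_n = Zαc/n ⇒ n = Zαc/v = 2 × 0.007299 × 2.998 × 10^8 / 4.377 × 10^5 ≈ 10.00
n = 10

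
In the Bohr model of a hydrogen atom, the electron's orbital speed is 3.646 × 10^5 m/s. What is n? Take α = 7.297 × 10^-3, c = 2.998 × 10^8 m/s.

v_n = Zαc/n ⇒ n = Zαc/v = 1 × 0.007297 × 2.998 × 10^8 / 3.646 × 10^5 ≈ 6.00
n = 6

6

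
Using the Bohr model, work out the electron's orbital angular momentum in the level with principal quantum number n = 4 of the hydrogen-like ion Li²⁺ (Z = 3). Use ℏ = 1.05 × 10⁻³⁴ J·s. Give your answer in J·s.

L_n = nℏ = 4 × 1.05 × 10⁻³⁴ = 4.20 × 10⁻³⁴ J·s

4.20 × 10⁻³⁴ J·s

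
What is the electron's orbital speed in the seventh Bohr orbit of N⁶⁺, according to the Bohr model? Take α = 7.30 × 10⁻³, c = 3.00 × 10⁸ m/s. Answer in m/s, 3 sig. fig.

2.19 × 10⁶ m/s

v_n = Zαc/n = 7 × 0.00730 × 3.00 × 10⁸ / 7
    = 2.19 × 10⁶ m/s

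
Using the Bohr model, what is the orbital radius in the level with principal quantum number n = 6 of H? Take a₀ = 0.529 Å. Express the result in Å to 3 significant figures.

19.0 Å

r_n = n²a₀/Z = 6² × 0.529 / 1
    = 36 × 0.529 / 1 = 19.0 Å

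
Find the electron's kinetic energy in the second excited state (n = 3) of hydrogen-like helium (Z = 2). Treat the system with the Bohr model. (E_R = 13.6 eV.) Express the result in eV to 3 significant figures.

6.04 eV

For a Coulomb orbit the virial theorem gives K = −E_n.
E_n = −E_R·Z²/n², so K = E_R·Z²/n² = 13.6 × 2²/3² = 6.04 eV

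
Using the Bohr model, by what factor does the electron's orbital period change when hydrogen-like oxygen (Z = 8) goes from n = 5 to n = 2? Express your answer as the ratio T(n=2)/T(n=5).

8/125

T ∝ Z^-2 · n^3; with Z fixed, T ∝ n^3.
T(n=2)/T(n=5) = (2/5)^3 = 8/125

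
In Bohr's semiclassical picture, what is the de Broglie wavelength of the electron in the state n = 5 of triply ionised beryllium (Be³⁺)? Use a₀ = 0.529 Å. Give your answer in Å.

The Bohr quantisation condition is nλ = 2πr_n.
r_n = n²a₀/Z = 3.31 Å
λ = 2πr_n/n = 2π·3.31/5 = 4.15 Å

4.15 Å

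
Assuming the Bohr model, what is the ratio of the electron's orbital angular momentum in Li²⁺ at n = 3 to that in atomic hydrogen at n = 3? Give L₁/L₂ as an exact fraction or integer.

L = nℏ is independent of Z.
L₁/L₂ = n₁/n₂ = 3/3 = 1

1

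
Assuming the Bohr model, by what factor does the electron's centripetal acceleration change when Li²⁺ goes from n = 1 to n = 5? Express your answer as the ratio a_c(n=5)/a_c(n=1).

a_c ∝ Z^3 · n^-4; with Z fixed, a_c ∝ n^-4.
a_c(n=5)/a_c(n=1) = (5/1)^-4 = 1/625

1/625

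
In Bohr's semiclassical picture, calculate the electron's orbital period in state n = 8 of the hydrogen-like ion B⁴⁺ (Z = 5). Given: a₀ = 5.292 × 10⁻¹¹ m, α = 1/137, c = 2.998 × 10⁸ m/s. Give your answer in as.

r = n²a₀/Z = 8²·5.292 × 10⁻¹¹/5 = 6.774 × 10⁻¹⁰ m
v = Zαc/n = 5·0.007299·2.998 × 10⁸/8 = 1.368 × 10⁶ m/s
T = 2πr/v = 3.112 × 10⁻¹⁵ s = 3112 as

3112 as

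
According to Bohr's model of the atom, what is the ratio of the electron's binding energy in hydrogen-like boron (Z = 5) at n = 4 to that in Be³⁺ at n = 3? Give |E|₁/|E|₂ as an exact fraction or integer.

|E| ∝ Z^2 · n^-2
|E|₁/|E|₂ = (5/4)^2 · (4/3)^-2 = 225/256

225/256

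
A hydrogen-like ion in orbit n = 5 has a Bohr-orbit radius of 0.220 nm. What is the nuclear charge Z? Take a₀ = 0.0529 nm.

6

r_n = n²a₀/Z ⇒ Z = n²a₀/r = 5² × 0.0529 / 0.220 ≈ 6.01
Z = 6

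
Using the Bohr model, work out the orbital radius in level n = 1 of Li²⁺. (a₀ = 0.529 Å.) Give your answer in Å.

r_n = n²a₀/Z = 1² × 0.529 / 3
    = 1 × 0.529 / 3 = 0.176 Å

0.176 Å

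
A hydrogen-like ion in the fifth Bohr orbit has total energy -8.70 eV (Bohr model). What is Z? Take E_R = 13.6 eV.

4

E_n = −E_R Z²/n² ⇒ Z² = −E_n n²/E_R = 8.70 × 5² / 13.6 ≈ 15.99
Z = 4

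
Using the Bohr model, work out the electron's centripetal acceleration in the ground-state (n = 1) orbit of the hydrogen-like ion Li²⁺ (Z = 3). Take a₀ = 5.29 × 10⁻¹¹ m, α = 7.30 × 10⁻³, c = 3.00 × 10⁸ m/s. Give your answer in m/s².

r = n²a₀/Z = 1.76 × 10⁻¹¹ m, v = Zαc/n = 6.57 × 10⁶ m/s
a = v²/r = (6.57 × 10⁶)² / 1.76 × 10⁻¹¹ = 2.45 × 10²⁴ m/s²

2.45 × 10²⁴ m/s²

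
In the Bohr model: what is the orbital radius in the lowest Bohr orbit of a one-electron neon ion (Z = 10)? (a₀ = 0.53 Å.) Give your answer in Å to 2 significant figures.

0.053 Å

r_n = n²a₀/Z = 1² × 0.53 / 10
    = 1 × 0.53 / 10 = 0.053 Å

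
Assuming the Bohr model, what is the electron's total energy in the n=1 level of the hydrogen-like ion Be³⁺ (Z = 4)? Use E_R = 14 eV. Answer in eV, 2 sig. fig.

-220 eV

E_n = −E_R·Z²/n² = −14 × 4²/1² = -220 eV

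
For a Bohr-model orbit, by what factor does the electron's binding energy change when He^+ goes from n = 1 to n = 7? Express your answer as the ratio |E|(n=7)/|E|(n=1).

|E| ∝ Z^2 · n^-2; with Z fixed, |E| ∝ n^-2.
|E|(n=7)/|E|(n=1) = (7/1)^-2 = 1/49

1/49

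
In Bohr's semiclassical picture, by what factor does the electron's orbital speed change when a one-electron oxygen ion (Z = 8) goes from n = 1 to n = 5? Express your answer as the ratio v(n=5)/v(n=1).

1/5

v ∝ Z^1 · n^-1; with Z fixed, v ∝ n^-1.
v(n=5)/v(n=1) = (5/1)^-1 = 1/5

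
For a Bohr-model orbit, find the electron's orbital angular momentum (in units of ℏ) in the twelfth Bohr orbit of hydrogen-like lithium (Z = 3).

12

L_n = nℏ, so L/ℏ = n = 12.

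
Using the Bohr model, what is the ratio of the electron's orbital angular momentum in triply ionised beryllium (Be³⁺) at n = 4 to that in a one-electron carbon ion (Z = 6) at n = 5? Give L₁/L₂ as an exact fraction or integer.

L = nℏ is independent of Z.
L₁/L₂ = n₁/n₂ = 4/5 = 4/5

4/5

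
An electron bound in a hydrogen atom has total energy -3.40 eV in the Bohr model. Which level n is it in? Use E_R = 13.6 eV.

E_n = −E_R Z²/n² ⇒ n² = E_R Z²/(−E_n) = 13.6 × 1² / 3.40 ≈ 4.00
n = 2

2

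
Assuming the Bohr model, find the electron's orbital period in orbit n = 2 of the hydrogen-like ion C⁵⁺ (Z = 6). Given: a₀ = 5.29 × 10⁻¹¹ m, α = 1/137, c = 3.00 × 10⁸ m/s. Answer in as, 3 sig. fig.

33.7 as

r = n²a₀/Z = 2²·5.29 × 10⁻¹¹/6 = 3.53 × 10⁻¹¹ m
v = Zαc/n = 6·0.00730·3.00 × 10⁸/2 = 6.57 × 10⁶ m/s
T = 2πr/v = 3.37 × 10⁻¹⁷ s = 33.7 as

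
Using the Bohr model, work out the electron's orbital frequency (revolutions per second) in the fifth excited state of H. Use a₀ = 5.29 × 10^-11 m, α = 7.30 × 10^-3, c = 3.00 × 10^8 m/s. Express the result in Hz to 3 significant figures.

3.05 × 10^13 Hz

r = n²a₀/Z = 1.90 × 10^-9 m, v = Zαc/n = 3.65 × 10^5 m/s
f = v/(2πr) = 3.05 × 10^13 Hz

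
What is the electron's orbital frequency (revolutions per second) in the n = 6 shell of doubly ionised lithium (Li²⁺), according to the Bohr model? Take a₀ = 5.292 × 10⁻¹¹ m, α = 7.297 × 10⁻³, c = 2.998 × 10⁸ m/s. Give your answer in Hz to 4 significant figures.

2.741 × 10¹⁴ Hz

r = n²a₀/Z = 6.350 × 10⁻¹⁰ m, v = Zαc/n = 1.094 × 10⁶ m/s
f = v/(2πr) = 2.741 × 10¹⁴ Hz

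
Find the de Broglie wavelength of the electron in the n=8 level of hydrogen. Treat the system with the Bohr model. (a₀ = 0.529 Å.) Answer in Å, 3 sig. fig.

The Bohr quantisation condition is nλ = 2πr_n.
r_n = n²a₀/Z = 33.9 Å
λ = 2πr_n/n = 2π·33.9/8 = 26.6 Å

26.6 Å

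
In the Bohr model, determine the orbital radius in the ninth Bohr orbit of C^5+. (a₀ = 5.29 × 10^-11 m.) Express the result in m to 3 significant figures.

r_n = n²a₀/Z = 9² × 5.29 × 10^-11 / 6
    = 81 × 5.29 × 10^-11 / 6 = 7.14 × 10^-10 m

7.14 × 10^-10 m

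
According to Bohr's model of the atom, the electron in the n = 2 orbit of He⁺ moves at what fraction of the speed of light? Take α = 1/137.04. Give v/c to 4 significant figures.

0.007297

v_n = Zαc/n, so v/c = Zα/n = 2 × 0.007297 / 2 = 0.007297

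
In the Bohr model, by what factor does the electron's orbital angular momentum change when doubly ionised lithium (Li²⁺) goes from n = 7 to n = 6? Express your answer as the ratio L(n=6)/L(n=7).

6/7

L = nℏ depends only on n, so L ∝ n.
L(n=6)/L(n=7) = (6/7)^1 = 6/7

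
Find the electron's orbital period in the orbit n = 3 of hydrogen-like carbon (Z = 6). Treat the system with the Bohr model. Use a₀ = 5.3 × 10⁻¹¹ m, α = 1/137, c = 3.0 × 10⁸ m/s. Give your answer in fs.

0.11 fs

r = n²a₀/Z = 3²·5.3 × 10⁻¹¹/6 = 8.0 × 10⁻¹¹ m
v = Zαc/n = 6·0.0073·3.0 × 10⁸/3 = 4.4 × 10⁶ m/s
T = 2πr/v = 1.1 × 10⁻¹⁶ s = 0.11 fs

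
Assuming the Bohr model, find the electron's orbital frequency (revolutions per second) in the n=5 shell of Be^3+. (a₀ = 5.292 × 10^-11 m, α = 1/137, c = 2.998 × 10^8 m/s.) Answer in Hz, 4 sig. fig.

8.424 × 10^14 Hz

r = n²a₀/Z = 3.308 × 10^-10 m, v = Zαc/n = 1.751 × 10^6 m/s
f = v/(2πr) = 8.424 × 10^14 Hz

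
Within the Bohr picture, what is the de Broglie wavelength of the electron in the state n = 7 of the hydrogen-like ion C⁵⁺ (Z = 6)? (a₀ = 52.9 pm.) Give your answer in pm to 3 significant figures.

The Bohr quantisation condition is nλ = 2πr_n.
r_n = n²a₀/Z = 432 pm
λ = 2πr_n/n = 2π·432/7 = 388 pm

388 pm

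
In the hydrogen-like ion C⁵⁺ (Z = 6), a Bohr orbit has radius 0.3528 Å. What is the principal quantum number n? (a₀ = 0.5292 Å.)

r_n = n²a₀/Z ⇒ n² = rZ/a₀ = 0.3528 × 6 / 0.5292 ≈ 4.00
n = 2

2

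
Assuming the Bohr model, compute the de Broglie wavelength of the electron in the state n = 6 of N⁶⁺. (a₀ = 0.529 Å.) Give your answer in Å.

2.85 Å

The Bohr quantisation condition is nλ = 2πr_n.
r_n = n²a₀/Z = 2.72 Å
λ = 2πr_n/n = 2π·2.72/6 = 2.85 Å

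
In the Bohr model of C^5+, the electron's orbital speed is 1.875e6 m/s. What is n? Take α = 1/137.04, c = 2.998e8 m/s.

v_n = Zαc/n ⇒ n = Zαc/v = 6 × 0.007297 × 2.998e8 / 1.875e6 ≈ 7.00
n = 7

7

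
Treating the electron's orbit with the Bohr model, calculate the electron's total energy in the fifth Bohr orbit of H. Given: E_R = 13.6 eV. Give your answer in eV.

-0.544 eV

E_n = −E_R·Z²/n² = −13.6 × 1²/5² = -0.544 eV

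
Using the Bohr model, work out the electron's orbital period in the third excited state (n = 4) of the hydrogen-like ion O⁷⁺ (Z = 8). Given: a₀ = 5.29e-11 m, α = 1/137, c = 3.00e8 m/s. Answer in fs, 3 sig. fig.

r = n²a₀/Z = 4²·5.29e-11/8 = 1.06e-10 m
v = Zαc/n = 8·0.00730·3.00e8/4 = 4.38e6 m/s
T = 2πr/v = 1.52e-16 s = 0.152 fs

0.152 fs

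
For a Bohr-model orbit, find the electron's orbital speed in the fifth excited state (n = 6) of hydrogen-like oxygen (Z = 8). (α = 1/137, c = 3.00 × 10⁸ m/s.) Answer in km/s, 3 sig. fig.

2920 km/s

v_n = Zαc/n = 8 × 0.00730 × 3.00 × 10⁸ / 6
    = 2920 km/s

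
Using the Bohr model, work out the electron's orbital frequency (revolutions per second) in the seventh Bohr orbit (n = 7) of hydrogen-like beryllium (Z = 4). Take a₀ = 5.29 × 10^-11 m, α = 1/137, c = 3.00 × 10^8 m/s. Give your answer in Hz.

3.07 × 10^14 Hz

r = n²a₀/Z = 6.48 × 10^-10 m, v = Zαc/n = 1.25 × 10^6 m/s
f = v/(2πr) = 3.07 × 10^14 Hz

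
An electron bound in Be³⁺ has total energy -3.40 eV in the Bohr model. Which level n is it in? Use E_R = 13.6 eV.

8

E_n = −E_R Z²/n² ⇒ n² = E_R Z²/(−E_n) = 13.6 × 4² / 3.40 ≈ 64.00
n = 8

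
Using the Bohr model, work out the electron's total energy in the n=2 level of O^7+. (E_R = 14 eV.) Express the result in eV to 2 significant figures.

-220 eV

E_n = −E_R·Z²/n² = −14 × 8²/2² = -220 eV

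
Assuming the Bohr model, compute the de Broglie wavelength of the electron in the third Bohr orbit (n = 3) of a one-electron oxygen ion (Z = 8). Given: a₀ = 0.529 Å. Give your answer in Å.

The Bohr quantisation condition is nλ = 2πr_n.
r_n = n²a₀/Z = 0.595 Å
λ = 2πr_n/n = 2π·0.595/3 = 1.25 Å

1.25 Å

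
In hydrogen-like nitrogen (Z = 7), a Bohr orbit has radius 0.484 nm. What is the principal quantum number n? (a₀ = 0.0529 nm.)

8

r_n = n²a₀/Z ⇒ n² = rZ/a₀ = 0.484 × 7 / 0.0529 ≈ 64.05
n = 8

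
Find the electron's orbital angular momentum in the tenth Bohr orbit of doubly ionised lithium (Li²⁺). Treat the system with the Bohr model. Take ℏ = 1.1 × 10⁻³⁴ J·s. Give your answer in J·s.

L_n = nℏ = 10 × 1.1 × 10⁻³⁴ = 1.1 × 10⁻³³ J·s

1.1 × 10⁻³³ J·s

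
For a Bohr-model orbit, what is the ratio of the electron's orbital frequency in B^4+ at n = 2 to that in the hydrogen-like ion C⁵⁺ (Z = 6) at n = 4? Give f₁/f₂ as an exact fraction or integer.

f ∝ Z^2 · n^-3
f₁/f₂ = (5/6)^2 · (2/4)^-3 = 50/9

50/9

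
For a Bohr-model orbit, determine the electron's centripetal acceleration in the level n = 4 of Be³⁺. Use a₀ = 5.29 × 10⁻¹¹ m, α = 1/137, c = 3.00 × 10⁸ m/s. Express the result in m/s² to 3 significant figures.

2.27 × 10²² m/s²

r = n²a₀/Z = 2.12 × 10⁻¹⁰ m, v = Zαc/n = 2.19 × 10⁶ m/s
a = v²/r = (2.19 × 10⁶)² / 2.12 × 10⁻¹⁰ = 2.27 × 10²² m/s²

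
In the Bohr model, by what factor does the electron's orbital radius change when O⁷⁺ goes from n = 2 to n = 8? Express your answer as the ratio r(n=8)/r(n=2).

16

r ∝ Z^-1 · n^2; with Z fixed, r ∝ n^2.
r(n=8)/r(n=2) = (8/2)^2 = 16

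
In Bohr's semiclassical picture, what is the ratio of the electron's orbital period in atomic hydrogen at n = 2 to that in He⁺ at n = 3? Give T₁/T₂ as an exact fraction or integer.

32/27

T ∝ Z^-2 · n^3
T₁/T₂ = (1/2)^-2 · (2/3)^3 = 32/27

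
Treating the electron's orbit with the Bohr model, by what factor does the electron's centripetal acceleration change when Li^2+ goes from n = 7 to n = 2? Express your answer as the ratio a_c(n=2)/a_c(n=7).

2401/16

a_c ∝ Z^3 · n^-4; with Z fixed, a_c ∝ n^-4.
a_c(n=2)/a_c(n=7) = (2/7)^-4 = 2401/16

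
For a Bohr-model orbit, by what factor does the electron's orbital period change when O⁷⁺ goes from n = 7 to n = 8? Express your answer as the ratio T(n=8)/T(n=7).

T ∝ Z^-2 · n^3; with Z fixed, T ∝ n^3.
T(n=8)/T(n=7) = (8/7)^3 = 512/343

512/343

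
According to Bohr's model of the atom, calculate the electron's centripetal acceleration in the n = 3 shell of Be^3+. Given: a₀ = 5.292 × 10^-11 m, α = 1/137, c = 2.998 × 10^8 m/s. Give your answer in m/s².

7.150 × 10^22 m/s²

r = n²a₀/Z = 1.191 × 10^-10 m, v = Zαc/n = 2.918 × 10^6 m/s
a = v²/r = (2.918 × 10^6)² / 1.191 × 10^-10 = 7.150 × 10^22 m/s²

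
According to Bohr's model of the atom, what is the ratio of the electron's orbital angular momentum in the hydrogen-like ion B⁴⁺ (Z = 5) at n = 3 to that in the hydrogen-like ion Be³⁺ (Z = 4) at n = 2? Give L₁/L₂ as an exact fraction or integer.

3/2

L = nℏ is independent of Z.
L₁/L₂ = n₁/n₂ = 3/2 = 3/2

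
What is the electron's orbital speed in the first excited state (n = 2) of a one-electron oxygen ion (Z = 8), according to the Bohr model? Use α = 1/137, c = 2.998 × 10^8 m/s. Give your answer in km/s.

v_n = Zαc/n = 8 × 0.007299 × 2.998 × 10^8 / 2
    = 8753 km/s

8753 km/s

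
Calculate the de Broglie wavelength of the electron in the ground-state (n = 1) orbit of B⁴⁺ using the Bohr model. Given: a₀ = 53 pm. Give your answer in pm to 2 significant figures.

67 pm

The Bohr quantisation condition is nλ = 2πr_n.
r_n = n²a₀/Z = 11 pm
λ = 2πr_n/n = 2π·11/1 = 67 pm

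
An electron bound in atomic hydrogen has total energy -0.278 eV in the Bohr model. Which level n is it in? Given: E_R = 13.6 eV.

E_n = −E_R Z²/n² ⇒ n² = E_R Z²/(−E_n) = 13.6 × 1² / 0.278 ≈ 48.92
n = 7

7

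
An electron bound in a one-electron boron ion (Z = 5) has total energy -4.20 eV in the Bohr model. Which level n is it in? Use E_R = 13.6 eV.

E_n = −E_R Z²/n² ⇒ n² = E_R Z²/(−E_n) = 13.6 × 5² / 4.20 ≈ 80.95
n = 9

9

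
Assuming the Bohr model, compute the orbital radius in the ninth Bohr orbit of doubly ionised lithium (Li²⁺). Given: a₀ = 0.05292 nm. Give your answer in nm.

r_n = n²a₀/Z = 9² × 0.05292 / 3
    = 81 × 0.05292 / 3 = 1.429 nm

1.429 nm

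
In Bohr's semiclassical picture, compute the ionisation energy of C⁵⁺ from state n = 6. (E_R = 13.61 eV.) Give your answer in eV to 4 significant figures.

13.61 eV

E_n = −E_R·Z²/n² = −13.61 × 6²/6² eV = -13.61 eV
Ionisation energy = −E_n = 13.61 eV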